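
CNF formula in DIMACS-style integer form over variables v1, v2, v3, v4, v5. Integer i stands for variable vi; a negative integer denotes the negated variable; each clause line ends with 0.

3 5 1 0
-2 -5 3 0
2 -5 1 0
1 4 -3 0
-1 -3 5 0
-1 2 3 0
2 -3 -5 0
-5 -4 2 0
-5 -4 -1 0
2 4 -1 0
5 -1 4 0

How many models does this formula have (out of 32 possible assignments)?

5

Satisfying assignments:
  v1=0 v2=0 v3=1 v4=1 v5=0
  v1=0 v2=1 v3=1 v4=1 v5=0
  v1=0 v2=1 v3=1 v4=1 v5=1
  v1=1 v2=1 v3=0 v4=1 v5=0
  v1=1 v2=1 v3=1 v4=0 v5=1
Count: 5.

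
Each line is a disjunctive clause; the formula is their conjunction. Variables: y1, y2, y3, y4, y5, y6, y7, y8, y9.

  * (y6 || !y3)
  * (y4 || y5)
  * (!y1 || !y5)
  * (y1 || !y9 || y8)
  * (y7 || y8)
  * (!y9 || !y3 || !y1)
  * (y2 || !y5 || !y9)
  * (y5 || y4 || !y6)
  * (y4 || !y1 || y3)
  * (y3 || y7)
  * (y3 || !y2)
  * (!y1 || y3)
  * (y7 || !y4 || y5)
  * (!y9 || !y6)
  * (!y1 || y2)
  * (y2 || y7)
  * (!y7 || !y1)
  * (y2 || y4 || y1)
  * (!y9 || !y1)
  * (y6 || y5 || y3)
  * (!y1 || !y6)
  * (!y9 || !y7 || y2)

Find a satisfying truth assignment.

y1=False, y2=False, y3=False, y4=True, y5=False, y6=True, y7=True, y8=False, y9=False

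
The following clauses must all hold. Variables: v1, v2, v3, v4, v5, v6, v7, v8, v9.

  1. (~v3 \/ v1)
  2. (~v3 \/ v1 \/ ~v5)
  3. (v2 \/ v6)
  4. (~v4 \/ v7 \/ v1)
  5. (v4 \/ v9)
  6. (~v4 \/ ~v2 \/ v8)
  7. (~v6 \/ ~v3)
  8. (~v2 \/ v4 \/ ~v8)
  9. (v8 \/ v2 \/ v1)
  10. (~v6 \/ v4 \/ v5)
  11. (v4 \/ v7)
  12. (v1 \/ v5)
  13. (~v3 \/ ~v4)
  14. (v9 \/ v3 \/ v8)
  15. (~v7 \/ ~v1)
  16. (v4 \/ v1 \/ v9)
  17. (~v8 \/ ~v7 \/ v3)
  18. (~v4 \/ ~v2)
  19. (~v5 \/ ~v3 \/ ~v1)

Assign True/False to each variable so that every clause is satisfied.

Branch on v1: take v1 = True.
  then v7 is forced to False.
  then v4 is forced to True.
  then v3 is forced to False.
  then v2 is forced to False.
  then v6 is forced to True.
The remaining clauses are satisfied by v5 = False, v8 = True, v9 = False.

v1 = True, v2 = False, v3 = False, v4 = True, v5 = False, v6 = True, v7 = False, v8 = True, v9 = False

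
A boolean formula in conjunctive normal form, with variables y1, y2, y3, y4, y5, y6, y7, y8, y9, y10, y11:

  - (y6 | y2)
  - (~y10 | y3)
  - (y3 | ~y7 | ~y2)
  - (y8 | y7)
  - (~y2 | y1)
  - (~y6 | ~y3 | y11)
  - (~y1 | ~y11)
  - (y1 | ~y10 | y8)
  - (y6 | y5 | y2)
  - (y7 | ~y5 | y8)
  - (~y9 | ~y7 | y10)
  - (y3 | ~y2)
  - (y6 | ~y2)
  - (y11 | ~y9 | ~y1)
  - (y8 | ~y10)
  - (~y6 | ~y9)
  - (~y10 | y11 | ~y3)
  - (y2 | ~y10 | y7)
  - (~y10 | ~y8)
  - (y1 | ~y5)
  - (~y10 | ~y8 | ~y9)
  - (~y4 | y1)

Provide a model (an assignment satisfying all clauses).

y1=T, y2=F, y3=F, y4=T, y5=T, y6=T, y7=T, y8=T, y9=F, y10=F, y11=F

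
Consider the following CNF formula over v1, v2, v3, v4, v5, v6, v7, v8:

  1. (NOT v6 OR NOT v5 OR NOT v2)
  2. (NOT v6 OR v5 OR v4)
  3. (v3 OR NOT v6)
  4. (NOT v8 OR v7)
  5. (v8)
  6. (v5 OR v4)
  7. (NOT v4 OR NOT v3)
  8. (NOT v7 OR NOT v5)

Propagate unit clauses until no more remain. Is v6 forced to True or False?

Unit clause (v8) sets v8 = True.
(NOT v8 OR v7): since v8 = True, the clause reduces to (v7). v7 = True.
In (NOT v5 OR NOT v7), NOT v7 is now false; NOT v5 must hold, so v5 = False.
(v5 OR v4) with v5 = False leaves only v4, so v4 = True.
(NOT v4 OR NOT v3) with v4 = True leaves only NOT v3, so v3 = False.
(v3 OR NOT v6) with v3 = False leaves only NOT v6, so v6 = False.

False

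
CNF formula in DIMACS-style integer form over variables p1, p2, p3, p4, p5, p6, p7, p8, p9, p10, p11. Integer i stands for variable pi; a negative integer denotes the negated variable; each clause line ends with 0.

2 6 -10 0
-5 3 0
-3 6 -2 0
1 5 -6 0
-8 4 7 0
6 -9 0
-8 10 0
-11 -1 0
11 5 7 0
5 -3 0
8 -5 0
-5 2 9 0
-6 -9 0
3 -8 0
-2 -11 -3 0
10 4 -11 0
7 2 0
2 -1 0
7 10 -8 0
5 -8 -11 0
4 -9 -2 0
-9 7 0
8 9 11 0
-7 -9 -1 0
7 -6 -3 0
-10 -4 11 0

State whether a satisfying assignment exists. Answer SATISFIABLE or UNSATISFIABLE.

SATISFIABLE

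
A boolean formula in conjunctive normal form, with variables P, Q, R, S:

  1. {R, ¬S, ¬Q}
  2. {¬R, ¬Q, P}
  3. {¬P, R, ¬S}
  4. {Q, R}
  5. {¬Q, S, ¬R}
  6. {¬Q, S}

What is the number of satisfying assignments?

5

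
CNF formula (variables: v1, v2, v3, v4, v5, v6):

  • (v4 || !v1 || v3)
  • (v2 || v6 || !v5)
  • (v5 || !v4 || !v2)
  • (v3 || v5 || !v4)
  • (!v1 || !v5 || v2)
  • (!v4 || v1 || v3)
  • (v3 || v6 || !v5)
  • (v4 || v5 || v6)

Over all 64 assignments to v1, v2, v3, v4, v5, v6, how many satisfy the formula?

23

Split on v5, then v4.
  v5=1, v4=1: 6 of the 16 assignments to (v1,v2,v3,v6) work.
  v5=1, v4=0: 7 of the 16 assignments to (v1,v2,v3,v6) work.
  v5=0, v4=1: remaining (v1,v2,v3,v6) ∈ {(0,0,1,0); (0,0,1,1); (1,0,1,0); (1,0,1,1)} — 4.
  v5=0, v4=0: v2 free; 3 ways for (v1,v3,v6) × 2^1 = 6.
Total: 6 + 7 + 4 + 6 = 23.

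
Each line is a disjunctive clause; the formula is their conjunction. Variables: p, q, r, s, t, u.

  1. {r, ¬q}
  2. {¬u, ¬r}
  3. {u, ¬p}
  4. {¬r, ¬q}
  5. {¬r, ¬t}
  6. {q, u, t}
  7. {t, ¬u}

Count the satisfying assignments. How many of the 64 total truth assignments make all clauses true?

6

The models are:
  p=0 q=0 r=0 s=0 t=1 u=0
  p=0 q=0 r=0 s=0 t=1 u=1
  p=0 q=0 r=0 s=1 t=1 u=0
  p=0 q=0 r=0 s=1 t=1 u=1
  p=1 q=0 r=0 s=0 t=1 u=1
  p=1 q=0 r=0 s=1 t=1 u=1
Count: 6.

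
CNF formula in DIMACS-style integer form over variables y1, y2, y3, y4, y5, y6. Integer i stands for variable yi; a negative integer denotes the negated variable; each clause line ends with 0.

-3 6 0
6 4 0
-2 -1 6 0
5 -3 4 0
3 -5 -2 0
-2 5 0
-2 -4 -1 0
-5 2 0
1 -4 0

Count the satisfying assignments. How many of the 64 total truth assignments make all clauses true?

7

The models are:
  y1=F y2=F y3=F y4=F y5=F y6=T
  y1=F y2=T y3=T y4=F y5=T y6=T
  y1=T y2=F y3=F y4=F y5=F y6=T
  y1=T y2=F y3=F y4=T y5=F y6=F
  y1=T y2=F y3=F y4=T y5=F y6=T
  y1=T y2=F y3=T y4=T y5=F y6=T
  y1=T y2=T y3=T y4=F y5=T y6=T
Count: 7.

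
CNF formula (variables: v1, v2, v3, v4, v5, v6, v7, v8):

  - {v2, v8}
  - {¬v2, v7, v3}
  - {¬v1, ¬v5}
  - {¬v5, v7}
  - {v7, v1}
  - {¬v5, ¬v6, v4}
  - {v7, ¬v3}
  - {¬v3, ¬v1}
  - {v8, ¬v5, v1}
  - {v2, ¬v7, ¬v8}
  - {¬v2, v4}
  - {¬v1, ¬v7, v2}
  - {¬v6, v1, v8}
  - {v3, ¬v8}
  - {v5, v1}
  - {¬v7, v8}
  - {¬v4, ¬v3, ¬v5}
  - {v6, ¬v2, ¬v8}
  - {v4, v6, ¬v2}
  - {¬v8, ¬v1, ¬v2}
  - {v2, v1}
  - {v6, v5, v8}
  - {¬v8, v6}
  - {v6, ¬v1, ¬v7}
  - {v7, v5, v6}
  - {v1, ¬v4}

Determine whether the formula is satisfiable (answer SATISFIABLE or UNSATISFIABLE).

UNSATISFIABLE

v1 = True:
  propagation gives v5=False, v3=False, v8=False, v2=True; an empty clause results — contradiction.
v1 = False:
  propagation gives v7=True, v5=True, v8=True, v2=True; an empty clause results — contradiction.
Every branch closes, so no satisfying assignment exists.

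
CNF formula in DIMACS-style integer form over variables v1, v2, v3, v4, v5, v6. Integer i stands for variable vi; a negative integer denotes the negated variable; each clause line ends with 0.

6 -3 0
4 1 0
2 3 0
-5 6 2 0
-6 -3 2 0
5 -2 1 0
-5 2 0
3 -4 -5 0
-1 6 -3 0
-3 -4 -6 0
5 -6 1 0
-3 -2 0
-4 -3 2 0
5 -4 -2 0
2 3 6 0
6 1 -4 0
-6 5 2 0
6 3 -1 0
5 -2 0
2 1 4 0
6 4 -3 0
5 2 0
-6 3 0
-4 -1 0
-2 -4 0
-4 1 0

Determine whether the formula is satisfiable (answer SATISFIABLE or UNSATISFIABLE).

UNSATISFIABLE

v2 = True:
  propagation gives v3=False, v5=True, v4=False, v1=True; an empty clause results — contradiction.
v2 = False:
  propagation gives v3=True, v6=True; an empty clause results — contradiction.
Every branch closes, so no satisfying assignment exists.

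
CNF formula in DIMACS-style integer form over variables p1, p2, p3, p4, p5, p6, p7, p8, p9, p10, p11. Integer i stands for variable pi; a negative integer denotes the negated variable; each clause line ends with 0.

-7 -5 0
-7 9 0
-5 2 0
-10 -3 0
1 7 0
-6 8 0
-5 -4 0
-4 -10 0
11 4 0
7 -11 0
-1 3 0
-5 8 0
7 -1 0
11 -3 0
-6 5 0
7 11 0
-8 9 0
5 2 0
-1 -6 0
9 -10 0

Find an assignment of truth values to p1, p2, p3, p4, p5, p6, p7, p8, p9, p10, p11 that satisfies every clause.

Pure literal: p2 appears only positively; assign p2 = True.
p6 occurs only negated in the remaining clauses — set p6 = False.
Branch on p1: take p1 = True.
  then p3 is forced to True.
  then p10 is forced to False.
  then p7 is forced to True.
  then p5 is forced to False.
  then p9 is forced to True.
  then p11 is forced to True.
p4, p8 are now unconstrained; take p4 = False, p8 = True.
Every clause has at least one true literal under this assignment.

p1=T, p2=T, p3=T, p4=F, p5=F, p6=F, p7=T, p8=T, p9=T, p10=F, p11=T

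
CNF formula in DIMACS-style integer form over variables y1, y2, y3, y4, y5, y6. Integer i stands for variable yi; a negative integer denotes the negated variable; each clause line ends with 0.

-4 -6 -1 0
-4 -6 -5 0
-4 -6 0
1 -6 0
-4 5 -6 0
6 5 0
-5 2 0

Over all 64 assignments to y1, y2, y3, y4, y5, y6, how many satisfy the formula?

14

Case analysis on y6 and y4:
  y6=T, y4=T: a clause becomes empty — 0.
  y6=T, y4=F: y3 free; 3 ways for (y1,y2,y5) × 2^1 = 6.
  y6=F, y4=T: remaining (y1,y2,y3,y5) ∈ {(F,T,F,T); (F,T,T,T); (T,T,F,T); (T,T,T,T)} — 4.
  y6=F, y4=F: remaining (y1,y2,y3,y5) ∈ {(F,T,F,T); (F,T,T,T); (T,T,F,T); (T,T,T,T)} — 4.
Total: 0 + 6 + 4 + 4 = 14.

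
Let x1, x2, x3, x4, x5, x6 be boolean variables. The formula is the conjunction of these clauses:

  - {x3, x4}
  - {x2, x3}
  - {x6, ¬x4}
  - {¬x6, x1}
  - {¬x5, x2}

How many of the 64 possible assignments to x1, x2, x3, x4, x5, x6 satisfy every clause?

Split on x2, then x3.
  x2=T, x3=T: x5 free; 4 ways for (x1,x4,x6) × 2^1 = 8.
  x2=T, x3=F: remaining (x1,x4,x5,x6) ∈ {(T,T,F,T); (T,T,T,T)} — 2.
  x2=F, x3=T: remaining (x1,x4,x5,x6) ∈ {(F,F,F,F); (T,F,F,F); (T,F,F,T); (T,T,F,T)} — 4.
  x2=F, x3=F: a clause becomes empty — 0.
Total: 8 + 2 + 4 + 0 = 14.

14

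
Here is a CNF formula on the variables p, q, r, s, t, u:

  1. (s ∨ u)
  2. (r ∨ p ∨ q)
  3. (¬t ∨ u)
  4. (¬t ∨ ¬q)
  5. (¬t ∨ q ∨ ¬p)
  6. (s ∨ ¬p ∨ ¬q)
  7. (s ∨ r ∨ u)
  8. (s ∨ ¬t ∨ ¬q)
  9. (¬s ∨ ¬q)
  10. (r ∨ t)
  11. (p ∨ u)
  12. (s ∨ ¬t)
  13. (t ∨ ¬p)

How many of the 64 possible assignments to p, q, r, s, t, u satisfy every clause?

4

Satisfying assignments:
  p=F q=F r=T s=F t=F u=T
  p=F q=F r=T s=T t=F u=T
  p=F q=F r=T s=T t=T u=T
  p=F q=T r=T s=F t=F u=T
That's 4 in total.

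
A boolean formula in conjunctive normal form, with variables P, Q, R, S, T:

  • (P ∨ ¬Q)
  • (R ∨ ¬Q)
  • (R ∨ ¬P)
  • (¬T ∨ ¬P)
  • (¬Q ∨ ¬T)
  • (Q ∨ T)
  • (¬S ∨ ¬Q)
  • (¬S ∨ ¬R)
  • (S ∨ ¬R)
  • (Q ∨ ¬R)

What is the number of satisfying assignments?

2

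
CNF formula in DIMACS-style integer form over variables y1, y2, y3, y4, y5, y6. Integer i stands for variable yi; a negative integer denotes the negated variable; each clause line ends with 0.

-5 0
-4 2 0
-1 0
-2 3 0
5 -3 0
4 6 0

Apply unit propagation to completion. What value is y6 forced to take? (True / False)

True

(¬y5) is a unit clause: y5 = False.
(¬y1) stands alone — y1 = False.
In (¬y3 ∨ y5), y5 is now false; ¬y3 must hold, so y3 = False.
In (y3 ∨ ¬y2), y3 is now false; ¬y2 must hold, so y2 = False.
From (¬y4 ∨ y2) and y2 = False: y4 = False.
(y4 ∨ y6): since y4 = False, the clause reduces to (y6). y6 = True.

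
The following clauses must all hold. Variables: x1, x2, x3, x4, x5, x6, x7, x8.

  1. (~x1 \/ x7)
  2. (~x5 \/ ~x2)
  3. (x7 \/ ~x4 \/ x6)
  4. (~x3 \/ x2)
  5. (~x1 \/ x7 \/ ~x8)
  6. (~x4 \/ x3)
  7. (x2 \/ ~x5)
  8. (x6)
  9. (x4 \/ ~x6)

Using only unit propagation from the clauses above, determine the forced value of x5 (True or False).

False

(x6) stands alone — x6 = True.
(~x6 \/ x4) with x6 = True leaves only x4, so x4 = True.
(~x4 \/ x3): since x4 = True, the clause reduces to (x3). x3 = True.
(x2 \/ ~x3): since x3 = True, the clause reduces to (x2). x2 = True.
In (~x5 \/ ~x2), ~x2 is now false; ~x5 must hold, so x5 = False.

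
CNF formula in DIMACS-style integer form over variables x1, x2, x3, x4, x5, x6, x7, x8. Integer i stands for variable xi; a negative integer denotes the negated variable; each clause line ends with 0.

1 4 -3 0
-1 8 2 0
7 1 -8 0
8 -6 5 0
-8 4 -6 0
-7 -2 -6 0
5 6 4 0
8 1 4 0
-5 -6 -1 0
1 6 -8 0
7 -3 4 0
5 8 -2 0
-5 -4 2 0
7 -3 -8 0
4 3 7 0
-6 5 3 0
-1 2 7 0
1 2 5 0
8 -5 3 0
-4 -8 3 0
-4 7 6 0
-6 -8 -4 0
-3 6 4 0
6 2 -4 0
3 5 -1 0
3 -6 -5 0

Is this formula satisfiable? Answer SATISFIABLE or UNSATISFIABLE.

Try x1 = True.
Set x2 = True and propagate.
Set x3 = True and propagate.
For the remaining variables, x4 = True, x5 = True, x6 = False, x7 = True, x8 = True works.
So x1=True, x2=True, x3=True, x4=True, x5=True, x6=False, x7=True, x8=True is a satisfying assignment.

SATISFIABLE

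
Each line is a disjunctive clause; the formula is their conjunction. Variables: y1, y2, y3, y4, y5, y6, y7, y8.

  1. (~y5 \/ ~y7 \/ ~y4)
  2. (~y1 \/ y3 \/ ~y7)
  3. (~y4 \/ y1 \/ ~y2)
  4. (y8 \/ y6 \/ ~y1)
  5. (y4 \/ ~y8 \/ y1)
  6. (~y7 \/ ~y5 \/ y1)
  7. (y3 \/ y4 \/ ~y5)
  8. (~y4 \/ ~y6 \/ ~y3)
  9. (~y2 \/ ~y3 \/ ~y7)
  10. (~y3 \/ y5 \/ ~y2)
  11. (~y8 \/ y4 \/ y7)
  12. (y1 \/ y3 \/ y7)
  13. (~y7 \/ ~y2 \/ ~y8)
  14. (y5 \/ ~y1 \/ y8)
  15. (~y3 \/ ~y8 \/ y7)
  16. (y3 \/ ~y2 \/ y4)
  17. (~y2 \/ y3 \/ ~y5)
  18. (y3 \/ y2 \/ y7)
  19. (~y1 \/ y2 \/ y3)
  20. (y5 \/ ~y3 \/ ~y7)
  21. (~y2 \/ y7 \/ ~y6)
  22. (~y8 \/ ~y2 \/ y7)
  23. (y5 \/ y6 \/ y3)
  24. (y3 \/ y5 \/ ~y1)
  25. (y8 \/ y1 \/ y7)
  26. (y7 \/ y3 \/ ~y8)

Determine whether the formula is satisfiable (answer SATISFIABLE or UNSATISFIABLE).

SATISFIABLE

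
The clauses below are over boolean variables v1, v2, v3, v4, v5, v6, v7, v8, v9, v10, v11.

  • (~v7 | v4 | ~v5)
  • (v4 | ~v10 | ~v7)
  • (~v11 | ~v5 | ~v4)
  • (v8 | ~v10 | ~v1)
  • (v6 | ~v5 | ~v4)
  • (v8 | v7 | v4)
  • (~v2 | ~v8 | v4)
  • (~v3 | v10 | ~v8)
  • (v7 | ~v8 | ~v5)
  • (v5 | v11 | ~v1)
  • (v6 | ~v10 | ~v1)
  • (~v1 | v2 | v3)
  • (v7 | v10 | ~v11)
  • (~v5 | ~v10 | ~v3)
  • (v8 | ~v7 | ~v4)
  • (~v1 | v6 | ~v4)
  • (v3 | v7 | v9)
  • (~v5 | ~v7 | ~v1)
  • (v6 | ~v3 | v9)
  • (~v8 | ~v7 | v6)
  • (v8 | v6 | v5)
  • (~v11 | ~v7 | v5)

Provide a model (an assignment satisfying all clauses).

v1=F, v2=T, v3=T, v4=F, v5=F, v6=T, v7=T, v8=F, v9=F, v10=F, v11=F

v1 occurs only negated in the remaining clauses — set v1 = False.
Pure literal: v6 appears only positively; assign v6 = True.
Set v2 = True and propagate.
Try v3 = True.
Branch on v4: take v4 = False.
  then v8 is forced to False.
  then v7 is forced to True.
  then v5 is forced to False.
  then v10 is forced to False.
  then v11 is forced to False.
v9 is now unconstrained; take v9 = False.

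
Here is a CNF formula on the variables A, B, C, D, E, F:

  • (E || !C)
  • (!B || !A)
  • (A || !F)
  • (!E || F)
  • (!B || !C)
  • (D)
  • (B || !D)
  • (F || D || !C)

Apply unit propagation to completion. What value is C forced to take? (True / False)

False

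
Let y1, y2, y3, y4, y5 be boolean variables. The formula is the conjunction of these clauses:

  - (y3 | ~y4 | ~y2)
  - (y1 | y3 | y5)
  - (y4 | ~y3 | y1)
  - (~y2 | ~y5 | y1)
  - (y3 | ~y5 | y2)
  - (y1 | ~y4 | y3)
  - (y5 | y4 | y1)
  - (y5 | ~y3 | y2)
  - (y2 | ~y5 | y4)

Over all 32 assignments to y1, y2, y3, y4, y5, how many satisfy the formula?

Split on y3, then y5.
  y3=T, y5=T: remaining (y1,y2,y4) ∈ {(F,F,T); (T,F,T); (T,T,F); (T,T,T)} — 4.
  y3=T, y5=F: remaining (y1,y2,y4) ∈ {(F,T,T); (T,T,F); (T,T,T)} — 3.
  y3=F, y5=T: remaining (y1,y2,y4) ∈ {(T,T,F)} — 1.
  y3=F, y5=F: remaining (y1,y2,y4) ∈ {(T,F,F); (T,F,T); (T,T,F)} — 3.
Total: 4 + 3 + 1 + 3 = 11.

11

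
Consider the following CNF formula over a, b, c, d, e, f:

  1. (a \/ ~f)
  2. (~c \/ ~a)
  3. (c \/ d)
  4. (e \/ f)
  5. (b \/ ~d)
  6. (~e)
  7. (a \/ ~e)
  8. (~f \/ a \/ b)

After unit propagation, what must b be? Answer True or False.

True

(~e) is a unit clause: e = False.
(f \/ e) with e = False leaves only f, so f = True.
From (a \/ ~f) and f = True: a = True.
In (~c \/ ~a), ~a is now false; ~c must hold, so c = False.
(d \/ c) with c = False leaves only d, so d = True.
In (b \/ ~d), ~d is now false; b must hold, so b = True.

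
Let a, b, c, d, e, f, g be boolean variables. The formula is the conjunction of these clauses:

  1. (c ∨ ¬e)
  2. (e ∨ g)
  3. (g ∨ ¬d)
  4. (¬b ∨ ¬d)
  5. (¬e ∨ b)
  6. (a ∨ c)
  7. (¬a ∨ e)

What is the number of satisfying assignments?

14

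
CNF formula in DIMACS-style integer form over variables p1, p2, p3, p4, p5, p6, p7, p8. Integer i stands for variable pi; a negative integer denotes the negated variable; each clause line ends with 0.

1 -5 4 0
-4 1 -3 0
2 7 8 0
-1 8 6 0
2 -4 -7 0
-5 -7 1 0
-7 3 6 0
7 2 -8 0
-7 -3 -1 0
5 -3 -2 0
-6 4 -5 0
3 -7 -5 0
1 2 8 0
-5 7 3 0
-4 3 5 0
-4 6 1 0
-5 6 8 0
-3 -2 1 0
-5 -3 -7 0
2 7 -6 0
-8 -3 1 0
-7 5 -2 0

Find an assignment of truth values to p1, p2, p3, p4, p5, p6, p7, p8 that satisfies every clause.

Branch on p1: take p1 = False.
Set p2 = True and propagate.
  then p3 is forced to False.
Try p4 = False.
  then p5 is forced to False.
  then p7 is forced to False.
p6, p8 are now unconstrained; take p6 = False, p8 = False.

p1 = False, p2 = True, p3 = False, p4 = False, p5 = False, p6 = False, p7 = False, p8 = False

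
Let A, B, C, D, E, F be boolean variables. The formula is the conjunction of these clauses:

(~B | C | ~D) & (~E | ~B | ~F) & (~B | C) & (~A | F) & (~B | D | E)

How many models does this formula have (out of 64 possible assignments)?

Case analysis on B and C:
  B=1, C=1: 5 of the 16 assignments to (A,D,E,F) work.
  B=1, C=0: a clause becomes empty — 0.
  B=0, C=1: D, E free; 3 ways for (A,F) × 2^2 = 12.
  B=0, C=0: D, E free; 3 ways for (A,F) × 2^2 = 12.
Total: 5 + 0 + 12 + 12 = 29.

29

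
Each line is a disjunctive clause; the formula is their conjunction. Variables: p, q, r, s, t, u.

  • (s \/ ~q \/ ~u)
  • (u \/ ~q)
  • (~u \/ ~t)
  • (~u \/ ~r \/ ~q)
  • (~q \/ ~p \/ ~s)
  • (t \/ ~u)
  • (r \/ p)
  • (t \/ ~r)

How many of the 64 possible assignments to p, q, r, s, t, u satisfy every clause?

8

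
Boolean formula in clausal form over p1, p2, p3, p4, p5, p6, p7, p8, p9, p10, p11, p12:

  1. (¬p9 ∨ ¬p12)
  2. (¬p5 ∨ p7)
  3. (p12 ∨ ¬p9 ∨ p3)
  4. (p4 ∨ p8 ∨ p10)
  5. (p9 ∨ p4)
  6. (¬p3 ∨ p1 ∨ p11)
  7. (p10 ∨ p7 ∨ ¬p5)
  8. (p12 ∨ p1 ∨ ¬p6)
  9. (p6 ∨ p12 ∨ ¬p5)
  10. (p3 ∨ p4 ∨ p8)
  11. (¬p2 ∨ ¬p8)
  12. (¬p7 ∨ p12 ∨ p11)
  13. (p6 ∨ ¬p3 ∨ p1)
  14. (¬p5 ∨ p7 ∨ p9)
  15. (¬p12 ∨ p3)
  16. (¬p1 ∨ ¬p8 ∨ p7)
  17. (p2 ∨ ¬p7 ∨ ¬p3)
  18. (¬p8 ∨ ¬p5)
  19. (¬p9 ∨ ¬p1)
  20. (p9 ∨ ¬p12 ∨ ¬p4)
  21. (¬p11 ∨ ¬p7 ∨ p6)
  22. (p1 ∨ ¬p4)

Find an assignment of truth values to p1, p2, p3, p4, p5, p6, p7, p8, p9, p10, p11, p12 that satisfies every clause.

p1 = True, p2 = True, p3 = True, p4 = True, p5 = False, p6 = True, p7 = False, p8 = False, p9 = False, p10 = False, p11 = True, p12 = False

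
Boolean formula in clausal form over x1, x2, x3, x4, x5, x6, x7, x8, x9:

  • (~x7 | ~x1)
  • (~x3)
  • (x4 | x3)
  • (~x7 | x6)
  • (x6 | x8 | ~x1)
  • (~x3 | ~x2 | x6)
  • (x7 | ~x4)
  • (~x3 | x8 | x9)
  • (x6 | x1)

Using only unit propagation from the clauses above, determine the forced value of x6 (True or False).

True

Unit clause (~x3) sets x3 = False.
In (x4 | x3), x3 is now false; x4 must hold, so x4 = True.
In (x7 | ~x4), ~x4 is now false; x7 must hold, so x7 = True.
(~x7 | ~x1): since x7 = True, the clause reduces to (~x1). x1 = False.
(~x7 | x6): since x7 = True, the clause reduces to (x6). x6 = True.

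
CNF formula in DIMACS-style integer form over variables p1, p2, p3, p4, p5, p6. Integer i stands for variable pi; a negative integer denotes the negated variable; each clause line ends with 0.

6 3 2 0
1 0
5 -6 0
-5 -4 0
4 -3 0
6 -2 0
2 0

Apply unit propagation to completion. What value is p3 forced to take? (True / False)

False

Unit clause (p1) sets p1 = True.
Unit clause (p2) sets p2 = True.
From (~p2 \/ p6) and p2 = True: p6 = True.
In (~p6 \/ p5), ~p6 is now false; p5 must hold, so p5 = True.
From (~p4 \/ ~p5) and p5 = True: p4 = False.
From (~p3 \/ p4) and p4 = False: p3 = False.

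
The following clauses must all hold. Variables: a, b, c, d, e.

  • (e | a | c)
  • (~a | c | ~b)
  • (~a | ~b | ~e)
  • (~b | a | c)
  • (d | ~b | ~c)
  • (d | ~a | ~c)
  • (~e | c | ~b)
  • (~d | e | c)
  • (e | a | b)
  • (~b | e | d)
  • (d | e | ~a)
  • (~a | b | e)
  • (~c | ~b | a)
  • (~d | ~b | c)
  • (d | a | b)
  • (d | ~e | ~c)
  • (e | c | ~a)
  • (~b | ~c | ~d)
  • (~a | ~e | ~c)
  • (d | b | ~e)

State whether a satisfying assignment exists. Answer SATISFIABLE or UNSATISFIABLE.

SATISFIABLE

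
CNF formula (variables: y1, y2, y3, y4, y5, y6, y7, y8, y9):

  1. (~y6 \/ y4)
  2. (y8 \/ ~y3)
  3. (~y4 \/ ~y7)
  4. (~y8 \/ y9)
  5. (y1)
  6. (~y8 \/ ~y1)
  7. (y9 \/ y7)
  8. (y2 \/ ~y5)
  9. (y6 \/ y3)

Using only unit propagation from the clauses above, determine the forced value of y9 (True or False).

(y1) is a unit clause: y1 = True.
(~y8 \/ ~y1) with y1 = True leaves only ~y8, so y8 = False.
In (y8 \/ ~y3), y8 is now false; ~y3 must hold, so y3 = False.
From (y6 \/ y3) and y3 = False: y6 = True.
(y4 \/ ~y6) with y6 = True leaves only y4, so y4 = True.
(~y4 \/ ~y7): since y4 = True, the clause reduces to (~y7). y7 = False.
(y7 \/ y9) with y7 = False leaves only y9, so y9 = True.

True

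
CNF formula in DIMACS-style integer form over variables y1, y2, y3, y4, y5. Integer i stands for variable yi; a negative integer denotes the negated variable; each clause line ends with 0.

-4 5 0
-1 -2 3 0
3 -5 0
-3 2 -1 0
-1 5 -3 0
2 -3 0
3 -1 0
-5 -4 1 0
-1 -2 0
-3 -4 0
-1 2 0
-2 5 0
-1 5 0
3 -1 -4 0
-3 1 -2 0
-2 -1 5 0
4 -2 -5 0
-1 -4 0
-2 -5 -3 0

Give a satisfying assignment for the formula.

Branch on y1: take y1 = False.
Branch on y2: take y2 = False.
  then y3 is forced to False.
  then y5 is forced to False.
  then y4 is forced to False.
Check each clause:
  1. {¬y4, y5} — ¬y4 is true.
  2. {y3, ¬y2, ¬y1} — ¬y2 is true.
  3. {y3, ¬y5} — ¬y5 is true.
  4. {¬y1, y2, ¬y3} — ¬y3 is true.
  5. {y5, ¬y3, ¬y1} — ¬y3 is true.
  6. {y2, ¬y3} — ¬y3 is true.
  7. {¬y1, y3} — ¬y1 is true.
  8. {¬y4, y1, ¬y5} — ¬y5 is true.
  9. {¬y1, ¬y2} — ¬y1 is true.
  10. {¬y3, ¬y4} — ¬y4 is true.
  11. {¬y1, y2} — ¬y1 is true.
  12. {¬y2, y5} — ¬y2 is true.
  13. {¬y1, y5} — ¬y1 is true.
  14. {¬y4, ¬y1, y3} — ¬y4 is true.
  15. {¬y2, y1, ¬y3} — ¬y3 is true.
  16. {¬y1, ¬y2, y5} — ¬y1 is true.
  17. {y4, ¬y5, ¬y2} — ¬y5 is true.
  18. {¬y1, ¬y4} — ¬y4 is true.
  19. {¬y3, ¬y5, ¬y2} — ¬y5 is true.

y1=False, y2=False, y3=False, y4=False, y5=False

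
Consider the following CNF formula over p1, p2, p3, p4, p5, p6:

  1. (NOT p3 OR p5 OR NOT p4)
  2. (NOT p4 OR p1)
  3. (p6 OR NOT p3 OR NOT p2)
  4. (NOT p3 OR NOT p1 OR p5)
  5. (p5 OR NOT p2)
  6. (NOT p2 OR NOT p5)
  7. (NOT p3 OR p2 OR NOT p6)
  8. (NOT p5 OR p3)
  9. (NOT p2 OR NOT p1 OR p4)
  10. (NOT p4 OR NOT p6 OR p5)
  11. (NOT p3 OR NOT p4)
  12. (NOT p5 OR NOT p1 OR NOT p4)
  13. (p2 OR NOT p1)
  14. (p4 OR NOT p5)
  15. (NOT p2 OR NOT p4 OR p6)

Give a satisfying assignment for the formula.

Try p1 = False.
  then p4 is forced to False.
  then p5 is forced to False.
  then p2 is forced to False.
For the remaining variables, p3 = False, p6 = True works.
Every clause has at least one true literal under this assignment.

p1=F, p2=F, p3=F, p4=F, p5=F, p6=T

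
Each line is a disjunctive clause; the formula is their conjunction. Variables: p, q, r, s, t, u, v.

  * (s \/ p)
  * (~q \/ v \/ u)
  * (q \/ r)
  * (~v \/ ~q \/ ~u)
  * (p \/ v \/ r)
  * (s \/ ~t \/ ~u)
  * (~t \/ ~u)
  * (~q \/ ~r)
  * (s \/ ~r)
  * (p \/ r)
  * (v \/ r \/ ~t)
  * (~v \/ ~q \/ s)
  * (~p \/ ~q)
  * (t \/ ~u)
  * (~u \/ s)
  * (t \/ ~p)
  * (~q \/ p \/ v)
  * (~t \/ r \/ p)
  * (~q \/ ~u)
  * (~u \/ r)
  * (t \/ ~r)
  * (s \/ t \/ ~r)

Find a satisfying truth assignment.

Pure literal: s appears only positively; assign s = True.
Branch on p: take p = False.
  then r is forced to True.
  then q is forced to False.
  then t is forced to True.
  then u is forced to False.
v is now unconstrained; take v = False.

p=False, q=False, r=True, s=True, t=True, u=False, v=False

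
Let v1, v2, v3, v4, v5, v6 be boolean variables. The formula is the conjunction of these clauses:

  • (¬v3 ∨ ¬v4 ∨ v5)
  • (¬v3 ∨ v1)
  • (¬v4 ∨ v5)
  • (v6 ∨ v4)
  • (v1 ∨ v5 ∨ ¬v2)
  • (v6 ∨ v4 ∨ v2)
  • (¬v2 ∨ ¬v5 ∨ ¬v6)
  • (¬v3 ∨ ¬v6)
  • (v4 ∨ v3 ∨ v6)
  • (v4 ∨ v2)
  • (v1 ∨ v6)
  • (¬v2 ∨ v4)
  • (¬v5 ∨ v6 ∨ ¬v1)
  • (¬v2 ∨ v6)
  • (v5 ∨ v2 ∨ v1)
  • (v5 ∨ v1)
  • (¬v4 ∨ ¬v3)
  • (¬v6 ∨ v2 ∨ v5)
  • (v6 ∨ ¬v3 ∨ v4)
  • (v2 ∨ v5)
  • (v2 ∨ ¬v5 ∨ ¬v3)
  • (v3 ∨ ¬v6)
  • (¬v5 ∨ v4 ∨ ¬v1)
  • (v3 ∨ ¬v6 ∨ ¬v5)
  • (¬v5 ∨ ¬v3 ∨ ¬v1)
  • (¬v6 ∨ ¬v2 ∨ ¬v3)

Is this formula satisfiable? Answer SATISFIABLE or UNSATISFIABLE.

UNSATISFIABLE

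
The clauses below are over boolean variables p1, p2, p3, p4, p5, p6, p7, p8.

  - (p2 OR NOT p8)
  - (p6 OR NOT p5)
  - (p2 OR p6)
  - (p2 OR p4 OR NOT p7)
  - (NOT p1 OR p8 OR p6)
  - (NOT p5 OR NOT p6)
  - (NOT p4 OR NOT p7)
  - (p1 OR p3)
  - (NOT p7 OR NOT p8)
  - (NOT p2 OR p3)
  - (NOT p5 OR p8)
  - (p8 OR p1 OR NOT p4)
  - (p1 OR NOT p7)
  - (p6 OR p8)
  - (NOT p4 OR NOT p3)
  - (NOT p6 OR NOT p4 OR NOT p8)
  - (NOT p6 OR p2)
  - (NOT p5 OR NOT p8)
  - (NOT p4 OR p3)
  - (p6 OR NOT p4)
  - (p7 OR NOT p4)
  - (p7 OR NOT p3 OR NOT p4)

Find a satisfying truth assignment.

Pure literal: p5 appears only negated; assign p5 = False.
Try p1 = True.
Try p2 = True.
  then p3 is forced to True.
  then p4 is forced to False.
The remaining clauses are satisfied by p6 = True, p7 = False, p8 = True.

p1=T, p2=T, p3=T, p4=F, p5=F, p6=T, p7=F, p8=T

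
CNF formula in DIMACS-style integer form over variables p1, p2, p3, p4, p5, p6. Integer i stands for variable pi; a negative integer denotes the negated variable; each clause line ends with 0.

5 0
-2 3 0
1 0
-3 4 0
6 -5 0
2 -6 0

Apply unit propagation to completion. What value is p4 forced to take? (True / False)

True

Unit clause (p5) sets p5 = True.
(p1) is a unit clause: p1 = True.
In (¬p5 ∨ p6), ¬p5 is now false; p6 must hold, so p6 = True.
From (¬p6 ∨ p2) and p6 = True: p2 = True.
From (p3 ∨ ¬p2) and p2 = True: p3 = True.
(¬p3 ∨ p4): since p3 = True, the clause reduces to (p4). p4 = True.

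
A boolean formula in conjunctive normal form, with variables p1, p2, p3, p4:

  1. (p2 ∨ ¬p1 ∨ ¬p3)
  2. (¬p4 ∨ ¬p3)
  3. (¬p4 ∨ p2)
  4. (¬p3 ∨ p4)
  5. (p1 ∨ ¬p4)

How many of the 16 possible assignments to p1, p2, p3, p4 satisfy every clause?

5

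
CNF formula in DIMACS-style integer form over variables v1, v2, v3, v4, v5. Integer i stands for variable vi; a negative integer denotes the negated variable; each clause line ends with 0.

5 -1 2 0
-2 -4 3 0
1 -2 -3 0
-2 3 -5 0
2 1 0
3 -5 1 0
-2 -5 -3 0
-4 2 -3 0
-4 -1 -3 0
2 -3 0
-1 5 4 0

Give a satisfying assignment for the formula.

Set v1 = False and propagate.
  then v2 is forced to True.
  then v3 is forced to False.
  then v4 is forced to False.
  then v5 is forced to False.

v1=0, v2=1, v3=0, v4=0, v5=0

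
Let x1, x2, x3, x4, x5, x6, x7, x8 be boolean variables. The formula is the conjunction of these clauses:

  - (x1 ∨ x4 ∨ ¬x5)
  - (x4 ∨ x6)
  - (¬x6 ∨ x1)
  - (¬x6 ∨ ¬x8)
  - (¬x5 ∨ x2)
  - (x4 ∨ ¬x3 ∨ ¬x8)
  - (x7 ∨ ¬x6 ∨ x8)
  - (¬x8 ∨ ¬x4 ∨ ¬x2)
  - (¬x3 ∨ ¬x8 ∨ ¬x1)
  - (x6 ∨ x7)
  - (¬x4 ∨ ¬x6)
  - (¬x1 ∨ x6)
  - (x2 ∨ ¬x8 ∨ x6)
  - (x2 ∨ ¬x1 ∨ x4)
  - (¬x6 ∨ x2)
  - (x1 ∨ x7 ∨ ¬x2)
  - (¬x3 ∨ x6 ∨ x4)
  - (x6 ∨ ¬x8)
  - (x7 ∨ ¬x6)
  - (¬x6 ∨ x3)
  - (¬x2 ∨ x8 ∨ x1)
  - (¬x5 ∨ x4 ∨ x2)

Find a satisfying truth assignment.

x1 = F, x2 = F, x3 = T, x4 = T, x5 = F, x6 = F, x7 = T, x8 = F

Check each clause:
  1. (x1 ∨ ¬x5 ∨ x4) — ¬x5 is true.
  2. (x6 ∨ x4) — x4 is true.
  3. (¬x6 ∨ x1) — ¬x6 is true.
  4. (¬x8 ∨ ¬x6) — ¬x8 is true.
  5. (¬x5 ∨ x2) — ¬x5 is true.
  6. (¬x3 ∨ ¬x8 ∨ x4) — ¬x8 is true.
  7. (x8 ∨ x7 ∨ ¬x6) — ¬x6 is true.
  8. (¬x2 ∨ ¬x4 ∨ ¬x8) — ¬x8 is true.
  9. (¬x3 ∨ ¬x1 ∨ ¬x8) — ¬x8 is true.
  10. (x7 ∨ x6) — x7 is true.
  11. (¬x4 ∨ ¬x6) — ¬x6 is true.
  12. (¬x1 ∨ x6) — ¬x1 is true.
  13. (x6 ∨ ¬x8 ∨ x2) — ¬x8 is true.
  14. (x4 ∨ ¬x1 ∨ x2) — x4 is true.
  15. (x2 ∨ ¬x6) — ¬x6 is true.
  16. (x7 ∨ x1 ∨ ¬x2) — ¬x2 is true.
  17. (x4 ∨ ¬x3 ∨ x6) — x4 is true.
  18. (x6 ∨ ¬x8) — ¬x8 is true.
  19. (x7 ∨ ¬x6) — ¬x6 is true.
  20. (x3 ∨ ¬x6) — ¬x6 is true.
  21. (x8 ∨ x1 ∨ ¬x2) — ¬x2 is true.
  22. (x4 ∨ x2 ∨ ¬x5) — ¬x5 is true.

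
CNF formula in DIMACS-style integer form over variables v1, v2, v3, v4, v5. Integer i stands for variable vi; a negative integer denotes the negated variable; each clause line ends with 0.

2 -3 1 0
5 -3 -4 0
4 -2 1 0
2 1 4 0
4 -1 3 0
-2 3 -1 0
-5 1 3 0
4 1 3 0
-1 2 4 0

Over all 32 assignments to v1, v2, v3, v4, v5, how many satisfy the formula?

9

Case analysis on v1 and v3:
  v1=T, v3=T: remaining (v2,v4,v5) ∈ {(F,T,T); (T,F,F); (T,F,T); (T,T,T)} — 4.
  v1=T, v3=F: remaining (v2,v4,v5) ∈ {(F,T,F); (F,T,T)} — 2.
  v1=F, v3=T: remaining (v2,v4,v5) ∈ {(T,T,T)} — 1.
  v1=F, v3=F: remaining (v2,v4,v5) ∈ {(F,T,F); (T,T,F)} — 2.
Total: 4 + 2 + 1 + 2 = 9.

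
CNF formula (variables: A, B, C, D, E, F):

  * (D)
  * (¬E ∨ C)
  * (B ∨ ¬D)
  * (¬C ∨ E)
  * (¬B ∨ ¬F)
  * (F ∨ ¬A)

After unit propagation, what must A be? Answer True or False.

False

(D) stands alone — D = True.
(¬D ∨ B): since D = True, the clause reduces to (B). B = True.
From (¬B ∨ ¬F) and B = True: F = False.
(¬A ∨ F) with F = False leaves only ¬A, so A = False.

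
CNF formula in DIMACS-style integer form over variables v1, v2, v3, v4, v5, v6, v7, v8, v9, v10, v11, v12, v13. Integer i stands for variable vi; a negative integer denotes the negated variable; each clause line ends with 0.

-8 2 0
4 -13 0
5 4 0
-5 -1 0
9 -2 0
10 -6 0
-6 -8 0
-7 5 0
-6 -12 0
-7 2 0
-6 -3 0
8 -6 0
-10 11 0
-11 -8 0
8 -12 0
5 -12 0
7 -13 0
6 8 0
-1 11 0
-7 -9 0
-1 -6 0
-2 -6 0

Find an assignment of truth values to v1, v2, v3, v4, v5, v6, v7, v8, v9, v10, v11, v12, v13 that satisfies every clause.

v1 occurs only negated in the remaining clauses — set v1 = False.
v12 occurs only negated in the remaining clauses — set v12 = False.
Try v2 = True.
  then v9 is forced to True.
  then v7 is forced to False.
  then v13 is forced to False.
  then v6 is forced to False.
  then v8 is forced to True.
  then v11 is forced to False.
  then v10 is forced to False.
Try v4 = False.
  then v5 is forced to True.
v3 is now unconstrained; take v3 = True.

v1=F, v2=T, v3=T, v4=F, v5=T, v6=F, v7=F, v8=T, v9=T, v10=F, v11=F, v12=F, v13=F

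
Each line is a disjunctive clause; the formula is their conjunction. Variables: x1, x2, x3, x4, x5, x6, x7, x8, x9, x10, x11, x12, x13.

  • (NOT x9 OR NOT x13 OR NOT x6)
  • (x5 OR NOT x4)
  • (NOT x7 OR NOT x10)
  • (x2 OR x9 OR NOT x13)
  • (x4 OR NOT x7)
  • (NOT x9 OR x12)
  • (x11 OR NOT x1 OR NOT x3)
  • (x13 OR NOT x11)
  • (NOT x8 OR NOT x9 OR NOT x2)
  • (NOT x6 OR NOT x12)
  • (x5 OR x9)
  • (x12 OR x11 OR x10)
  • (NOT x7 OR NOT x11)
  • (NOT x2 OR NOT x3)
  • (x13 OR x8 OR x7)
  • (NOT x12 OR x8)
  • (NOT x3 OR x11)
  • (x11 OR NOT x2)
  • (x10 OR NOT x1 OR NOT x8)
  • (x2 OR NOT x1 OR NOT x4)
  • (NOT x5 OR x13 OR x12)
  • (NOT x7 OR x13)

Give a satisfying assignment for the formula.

x1=False, x2=False, x3=False, x4=True, x5=True, x6=False, x7=False, x8=True, x9=True, x10=True, x11=False, x12=True, x13=False

x1 occurs only negated in the remaining clauses — set x1 = False.
x3 occurs only negated in the remaining clauses — set x3 = False.
Try x2 = False.
The remaining clauses are satisfied by x4 = True, x5 = True, x6 = False, x7 = False, x8 = True, x9 = True, x10 = True, x11 = False, x12 = True, x13 = False.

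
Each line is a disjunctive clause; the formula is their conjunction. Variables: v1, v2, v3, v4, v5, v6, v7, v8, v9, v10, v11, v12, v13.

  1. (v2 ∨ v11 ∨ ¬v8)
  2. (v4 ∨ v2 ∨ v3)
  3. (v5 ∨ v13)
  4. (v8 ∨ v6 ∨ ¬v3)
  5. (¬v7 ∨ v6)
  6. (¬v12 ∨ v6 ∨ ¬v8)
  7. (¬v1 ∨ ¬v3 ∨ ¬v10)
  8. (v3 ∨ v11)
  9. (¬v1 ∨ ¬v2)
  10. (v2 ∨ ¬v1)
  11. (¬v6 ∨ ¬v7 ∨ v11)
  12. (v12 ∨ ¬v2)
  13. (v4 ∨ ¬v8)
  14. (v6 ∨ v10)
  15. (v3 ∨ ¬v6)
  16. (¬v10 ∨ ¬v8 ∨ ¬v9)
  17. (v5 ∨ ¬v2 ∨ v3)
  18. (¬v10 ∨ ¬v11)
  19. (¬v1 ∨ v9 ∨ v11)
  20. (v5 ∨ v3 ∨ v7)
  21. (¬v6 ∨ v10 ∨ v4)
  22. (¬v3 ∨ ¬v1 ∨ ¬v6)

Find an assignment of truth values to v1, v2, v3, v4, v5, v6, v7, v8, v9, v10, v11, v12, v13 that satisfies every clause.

v1 occurs only negated in the remaining clauses — set v1 = False.
v4 occurs only positively in the remaining clauses — set v4 = True.
Try v2 = False.
Try v3 = True.
The remaining clauses are satisfied by v5 = False, v6 = True, v7 = False, v8 = False, v9 = False, v10 = False, v11 = False, v12 = False, v13 = True.
Every clause has at least one true literal under this assignment.

v1=F, v2=F, v3=T, v4=T, v5=F, v6=T, v7=F, v8=F, v9=F, v10=F, v11=F, v12=F, v13=T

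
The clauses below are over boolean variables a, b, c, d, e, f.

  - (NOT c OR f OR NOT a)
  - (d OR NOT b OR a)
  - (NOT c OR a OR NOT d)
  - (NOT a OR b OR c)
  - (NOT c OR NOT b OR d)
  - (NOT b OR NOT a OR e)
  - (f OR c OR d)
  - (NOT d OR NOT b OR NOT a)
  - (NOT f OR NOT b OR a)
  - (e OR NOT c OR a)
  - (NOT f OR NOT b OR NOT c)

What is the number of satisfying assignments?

Split on a, then b.
  a=T, b=T: remaining (c,d,e,f) ∈ {(F,F,T,T)} — 1.
  a=T, b=F: remaining (c,d,e,f) ∈ {(T,F,F,T); (T,F,T,T); (T,T,F,T); (T,T,T,T)} — 4.
  a=F, b=T: remaining (c,d,e,f) ∈ {(F,T,F,F); (F,T,T,F)} — 2.
  a=F, b=F: 8 of the 16 assignments to (c,d,e,f) work.
Total: 1 + 4 + 2 + 8 = 15.

15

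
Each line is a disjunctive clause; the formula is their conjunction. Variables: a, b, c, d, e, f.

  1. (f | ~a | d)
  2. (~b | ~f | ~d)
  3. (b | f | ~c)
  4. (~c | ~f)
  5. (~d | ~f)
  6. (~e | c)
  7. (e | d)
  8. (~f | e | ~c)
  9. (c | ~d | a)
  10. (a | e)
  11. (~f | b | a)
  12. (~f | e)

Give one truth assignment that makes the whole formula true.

a=True, b=False, c=False, d=True, e=False, f=False

Check each clause:
  1. (d | f | ~a) — d is true.
  2. (~d | ~f | ~b) — ~f is true.
  3. (f | b | ~c) — ~c is true.
  4. (~c | ~f) — ~f is true.
  5. (~f | ~d) — ~f is true.
  6. (c | ~e) — ~e is true.
  7. (e | d) — d is true.
  8. (e | ~c | ~f) — ~c is true.
  9. (~d | c | a) — a is true.
  10. (a | e) — a is true.
  11. (~f | b | a) — a is true.
  12. (~f | e) — ~f is true.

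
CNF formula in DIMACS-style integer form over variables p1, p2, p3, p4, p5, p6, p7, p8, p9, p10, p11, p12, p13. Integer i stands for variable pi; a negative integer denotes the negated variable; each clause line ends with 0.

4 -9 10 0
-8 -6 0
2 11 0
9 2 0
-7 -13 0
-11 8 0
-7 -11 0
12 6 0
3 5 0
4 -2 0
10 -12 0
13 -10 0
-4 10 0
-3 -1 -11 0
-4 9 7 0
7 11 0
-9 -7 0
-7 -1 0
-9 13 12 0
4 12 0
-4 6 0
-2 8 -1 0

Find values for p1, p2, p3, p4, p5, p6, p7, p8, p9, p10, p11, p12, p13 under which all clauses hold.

p1 = T, p2 = F, p3 = F, p4 = F, p5 = T, p6 = F, p7 = F, p8 = T, p9 = T, p10 = T, p11 = T, p12 = T, p13 = T

Check each clause:
  1. (p4 OR p10 OR NOT p9) — p10 is true.
  2. (NOT p6 OR NOT p8) — NOT p6 is true.
  3. (p2 OR p11) — p11 is true.
  4. (p2 OR p9) — p9 is true.
  5. (NOT p13 OR NOT p7) — NOT p7 is true.
  6. (p8 OR NOT p11) — p8 is true.
  7. (NOT p7 OR NOT p11) — NOT p7 is true.
  8. (p12 OR p6) — p12 is true.
  9. (p3 OR p5) — p5 is true.
  10. (NOT p2 OR p4) — NOT p2 is true.
  11. (p10 OR NOT p12) — p10 is true.
  12. (NOT p10 OR p13) — p13 is true.
  13. (p10 OR NOT p4) — p10 is true.
  14. (NOT p1 OR NOT p11 OR NOT p3) — NOT p3 is true.
  15. (NOT p4 OR p7 OR p9) — p9 is true.
  16. (p7 OR p11) — p11 is true.
  17. (NOT p9 OR NOT p7) — NOT p7 is true.
  18. (NOT p7 OR NOT p1) — NOT p7 is true.
  19. (p13 OR NOT p9 OR p12) — p12 is true.
  20. (p4 OR p12) — p12 is true.
  21. (NOT p4 OR p6) — NOT p4 is true.
  22. (NOT p1 OR NOT p2 OR p8) — p8 is true.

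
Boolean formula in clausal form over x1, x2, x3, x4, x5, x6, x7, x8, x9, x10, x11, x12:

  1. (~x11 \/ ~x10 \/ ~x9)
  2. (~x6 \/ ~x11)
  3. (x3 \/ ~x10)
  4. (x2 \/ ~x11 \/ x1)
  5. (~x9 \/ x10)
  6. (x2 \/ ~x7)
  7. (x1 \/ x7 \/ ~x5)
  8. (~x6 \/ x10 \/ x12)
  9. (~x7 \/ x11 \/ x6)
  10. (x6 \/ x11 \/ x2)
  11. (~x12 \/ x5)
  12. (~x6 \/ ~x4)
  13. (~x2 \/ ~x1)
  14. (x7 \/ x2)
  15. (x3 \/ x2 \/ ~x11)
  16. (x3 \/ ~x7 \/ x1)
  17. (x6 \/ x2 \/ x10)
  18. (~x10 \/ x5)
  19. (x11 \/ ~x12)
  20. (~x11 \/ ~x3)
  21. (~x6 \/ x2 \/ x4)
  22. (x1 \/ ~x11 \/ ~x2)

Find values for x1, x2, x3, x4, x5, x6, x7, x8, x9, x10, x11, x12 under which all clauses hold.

x1=F  x2=T  x3=F  x4=T  x5=F  x6=F  x7=F  x8=F  x9=F  x10=F  x11=F  x12=F

x9 occurs only negated in the remaining clauses — set x9 = False.
Set x1 = False and propagate.
Try x2 = True.
  then x11 is forced to False.
  then x12 is forced to False.
Try x3 = False.
  then x10 is forced to False.
  then x6 is forced to False.
  then x7 is forced to False.
  then x5 is forced to False.
x4, x8 are now unconstrained; take x4 = True, x8 = False.
Check each clause:
  1. (~x9 \/ ~x11 \/ ~x10) — ~x11 is true.
  2. (~x11 \/ ~x6) — ~x6 is true.
  3. (x3 \/ ~x10) — ~x10 is true.
  4. (x1 \/ x2 \/ ~x11) — x2 is true.
  5. (~x9 \/ x10) — ~x9 is true.
  6. (~x7 \/ x2) — ~x7 is true.
  7. (x7 \/ ~x5 \/ x1) — ~x5 is true.
  8. (x12 \/ ~x6 \/ x10) — ~x6 is true.
  9. (~x7 \/ x11 \/ x6) — ~x7 is true.
  10. (x2 \/ x11 \/ x6) — x2 is true.
  11. (~x12 \/ x5) — ~x12 is true.
  12. (~x4 \/ ~x6) — ~x6 is true.
  13. (~x1 \/ ~x2) — ~x1 is true.
  14. (x2 \/ x7) — x2 is true.
  15. (~x11 \/ x2 \/ x3) — x2 is true.
  16. (~x7 \/ x3 \/ x1) — ~x7 is true.
  17. (x6 \/ x10 \/ x2) — x2 is true.
  18. (~x10 \/ x5) — ~x10 is true.
  19. (~x12 \/ x11) — ~x12 is true.
  20. (~x3 \/ ~x11) — ~x11 is true.
  21. (x4 \/ x2 \/ ~x6) — x2 is true.
  22. (~x2 \/ x1 \/ ~x11) — ~x11 is true.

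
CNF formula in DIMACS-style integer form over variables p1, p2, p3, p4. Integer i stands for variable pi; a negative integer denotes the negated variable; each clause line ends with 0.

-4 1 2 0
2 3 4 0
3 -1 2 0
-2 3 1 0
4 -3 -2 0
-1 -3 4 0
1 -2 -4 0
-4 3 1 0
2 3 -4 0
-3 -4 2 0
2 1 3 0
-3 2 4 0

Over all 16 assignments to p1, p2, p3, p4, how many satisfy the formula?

The models are:
  p1=T p2=T p3=F p4=F
  p1=T p2=T p3=F p4=T
  p1=T p2=T p3=T p4=T
That's 3 in total.

3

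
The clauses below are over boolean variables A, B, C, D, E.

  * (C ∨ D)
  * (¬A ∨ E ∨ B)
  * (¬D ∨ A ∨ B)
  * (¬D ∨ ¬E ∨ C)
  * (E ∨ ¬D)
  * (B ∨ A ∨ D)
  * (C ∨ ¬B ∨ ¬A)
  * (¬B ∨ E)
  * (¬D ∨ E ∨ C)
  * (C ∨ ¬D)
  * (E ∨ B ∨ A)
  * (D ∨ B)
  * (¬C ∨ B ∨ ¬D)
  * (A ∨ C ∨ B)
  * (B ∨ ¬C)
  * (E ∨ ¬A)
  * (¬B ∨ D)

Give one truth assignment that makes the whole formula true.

A=False, B=True, C=True, D=True, E=True

Check each clause:
  1. (C ∨ D) — C is true.
  2. (¬A ∨ E ∨ B) — B is true.
  3. (¬D ∨ B ∨ A) — B is true.
  4. (¬E ∨ C ∨ ¬D) — C is true.
  5. (¬D ∨ E) — E is true.
  6. (B ∨ A ∨ D) — B is true.
  7. (C ∨ ¬A ∨ ¬B) — C is true.
  8. (¬B ∨ E) — E is true.
  9. (E ∨ C ∨ ¬D) — C is true.
  10. (C ∨ ¬D) — C is true.
  11. (E ∨ A ∨ B) — B is true.
  12. (B ∨ D) — B is true.
  13. (¬D ∨ ¬C ∨ B) — B is true.
  14. (C ∨ A ∨ B) — B is true.
  15. (¬C ∨ B) — B is true.
  16. (¬A ∨ E) — E is true.
  17. (D ∨ ¬B) — D is true.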